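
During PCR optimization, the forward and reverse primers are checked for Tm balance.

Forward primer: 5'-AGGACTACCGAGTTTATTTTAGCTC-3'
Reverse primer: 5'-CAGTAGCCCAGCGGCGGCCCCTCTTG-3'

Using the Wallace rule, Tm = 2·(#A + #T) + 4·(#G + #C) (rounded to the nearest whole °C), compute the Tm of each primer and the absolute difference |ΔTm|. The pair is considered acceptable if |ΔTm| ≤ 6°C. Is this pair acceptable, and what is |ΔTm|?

Forward: A=6 T=9 G=5 C=5 → Tm = 2·15 + 4·10 = 70°C.
Reverse: A=3 T=4 G=8 C=11 → Tm = 2·7 + 4·19 = 90°C.
|ΔTm| = |70 − 90| = 20°C, > 6°C.

|ΔTm| = 20°C; the pair is not acceptable.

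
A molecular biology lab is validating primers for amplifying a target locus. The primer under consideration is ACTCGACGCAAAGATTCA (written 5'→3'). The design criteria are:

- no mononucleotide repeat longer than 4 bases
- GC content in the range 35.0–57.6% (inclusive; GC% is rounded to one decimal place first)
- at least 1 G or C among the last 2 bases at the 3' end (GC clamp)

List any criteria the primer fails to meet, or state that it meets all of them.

Base counts: A=7, T=3, G=3, C=5 (length 18).
homopolymer run: longest run = 3 ✓
GC content: GC 8/18 = 44.4% ✓
GC clamp: 3' end CA has 1 G/C ✓

Meets all criteria.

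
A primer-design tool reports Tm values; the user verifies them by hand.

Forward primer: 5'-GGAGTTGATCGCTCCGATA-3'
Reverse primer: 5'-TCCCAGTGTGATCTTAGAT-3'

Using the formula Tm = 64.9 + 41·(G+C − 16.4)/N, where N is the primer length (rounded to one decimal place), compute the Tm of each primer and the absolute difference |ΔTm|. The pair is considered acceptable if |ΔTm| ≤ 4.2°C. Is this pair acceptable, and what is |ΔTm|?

Forward: G+C = 10, N = 19 → Tm = 64.9 + 41·(10 − 16.4)/19 = 51.1°C.
Reverse: G+C = 8, N = 19 → Tm = 64.9 + 41·(8 − 16.4)/19 = 46.8°C.
|ΔTm| = |51.1 − 46.8| = 4.3°C, > 4.2°C.

|ΔTm| = 4.3°C; the pair is not acceptable.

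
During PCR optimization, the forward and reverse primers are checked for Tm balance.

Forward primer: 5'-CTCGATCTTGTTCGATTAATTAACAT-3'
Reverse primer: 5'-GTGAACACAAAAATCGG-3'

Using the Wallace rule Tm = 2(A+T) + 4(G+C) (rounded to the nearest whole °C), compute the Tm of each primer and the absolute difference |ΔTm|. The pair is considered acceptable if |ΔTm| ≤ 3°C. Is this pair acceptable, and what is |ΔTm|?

Forward: A=7 T=11 G=3 C=5 → Tm = 2·18 + 4·8 = 68°C.
Reverse: A=8 T=2 G=4 C=3 → Tm = 2·10 + 4·7 = 48°C.
|ΔTm| = |68 − 48| = 20°C, > 3°C.

|ΔTm| = 20°C; the pair is not acceptable.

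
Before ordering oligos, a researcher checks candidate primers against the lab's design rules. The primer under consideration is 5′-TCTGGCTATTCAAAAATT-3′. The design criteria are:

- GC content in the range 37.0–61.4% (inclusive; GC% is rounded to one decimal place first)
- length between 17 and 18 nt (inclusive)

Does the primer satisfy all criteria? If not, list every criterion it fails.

Fails: GC content.

Base counts: A=6, T=7, G=2, C=3 (length 18).
GC content: GC 5/18 = 27.8%, outside 37.0–61.4% ✗
length: length 18 ✓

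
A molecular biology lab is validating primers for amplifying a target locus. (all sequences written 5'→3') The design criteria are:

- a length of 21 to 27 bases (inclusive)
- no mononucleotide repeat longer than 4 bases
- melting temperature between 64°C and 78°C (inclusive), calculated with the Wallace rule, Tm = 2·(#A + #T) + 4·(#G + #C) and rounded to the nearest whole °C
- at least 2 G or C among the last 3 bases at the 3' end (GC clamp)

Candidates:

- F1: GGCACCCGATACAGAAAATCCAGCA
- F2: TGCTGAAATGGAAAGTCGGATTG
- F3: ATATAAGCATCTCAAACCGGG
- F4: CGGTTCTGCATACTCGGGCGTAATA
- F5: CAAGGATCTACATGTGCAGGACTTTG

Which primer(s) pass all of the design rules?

F1 (25 nt, A=10 T=2 G=5 C=8): length 25 ✓; longest run = 4 ✓; Tm = 2·12 + 4·13 = 76°C ✓; 3' end GCA has 2 G/C ✓ — passes.
F2 (23 nt, A=7 T=6 G=8 C=2): length 23 ✓; longest run = 3 ✓; Tm = 2·13 + 4·10 = 66°C ✓; 3' end TTG has 1 G/C, need ≥2 ✗ — fails.
F3 (21 nt, A=8 T=4 G=4 C=5): length 21 ✓; longest run = 3 ✓; Tm = 2·12 + 4·9 = 60°C, outside 64–78°C ✗; 3' end GGG has 3 G/C ✓ — fails.
F4 (25 nt, A=5 T=7 G=7 C=6): length 25 ✓; longest run = 3 ✓; Tm = 2·12 + 4·13 = 76°C ✓; 3' end ATA has 0 G/C, need ≥2 ✗ — fails.
F5 (26 nt, A=7 T=7 G=7 C=5): length 26 ✓; longest run = 3 ✓; Tm = 2·14 + 4·12 = 76°C ✓; 3' end TTG has 1 G/C, need ≥2 ✗ — fails.

F1 only.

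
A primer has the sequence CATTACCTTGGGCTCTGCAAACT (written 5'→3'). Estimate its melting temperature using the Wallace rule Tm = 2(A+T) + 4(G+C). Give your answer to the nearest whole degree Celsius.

Base counts: A=5, T=7, G=4, C=7 (length 23).
Tm = 2·(5+7) + 4·(4+7) = 2·12 + 4·11 = 24 + 44 = 68°C.

68°C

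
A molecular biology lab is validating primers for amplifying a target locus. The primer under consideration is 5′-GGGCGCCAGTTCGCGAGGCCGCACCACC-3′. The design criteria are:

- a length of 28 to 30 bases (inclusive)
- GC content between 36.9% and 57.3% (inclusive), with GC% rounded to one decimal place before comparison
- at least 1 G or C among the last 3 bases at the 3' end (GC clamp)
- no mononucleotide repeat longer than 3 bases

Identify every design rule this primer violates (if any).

Base counts: A=4, T=2, G=10, C=12 (length 28).
length: length 28 ✓
GC content: GC 22/28 = 78.6%, outside 36.9–57.3% ✗
GC clamp: 3' end ACC has 2 G/C ✓
homopolymer run: longest run = 3 ✓

Fails: GC content.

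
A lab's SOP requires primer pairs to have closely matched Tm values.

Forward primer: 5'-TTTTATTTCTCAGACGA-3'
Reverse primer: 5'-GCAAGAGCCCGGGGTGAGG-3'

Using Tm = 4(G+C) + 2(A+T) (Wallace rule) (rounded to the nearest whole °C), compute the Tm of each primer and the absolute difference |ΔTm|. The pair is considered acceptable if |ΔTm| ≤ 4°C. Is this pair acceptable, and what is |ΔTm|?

|ΔTm| = 22°C; the pair is not acceptable.

Forward: A=4 T=8 G=2 C=3 → Tm = 2·12 + 4·5 = 44°C.
Reverse: A=4 T=1 G=10 C=4 → Tm = 2·5 + 4·14 = 66°C.
|ΔTm| = |44 − 66| = 22°C, > 4°C.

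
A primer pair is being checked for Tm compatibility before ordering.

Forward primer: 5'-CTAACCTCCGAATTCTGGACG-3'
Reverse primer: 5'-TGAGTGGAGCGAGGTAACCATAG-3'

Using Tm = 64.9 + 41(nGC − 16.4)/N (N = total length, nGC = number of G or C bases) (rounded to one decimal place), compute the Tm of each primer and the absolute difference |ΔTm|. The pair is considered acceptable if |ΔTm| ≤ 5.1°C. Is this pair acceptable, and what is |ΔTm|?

|ΔTm| = 2.7°C; the pair is acceptable.

Forward: G+C = 11, N = 21 → Tm = 64.9 + 41·(11 − 16.4)/21 = 54.4°C.
Reverse: G+C = 12, N = 23 → Tm = 64.9 + 41·(12 − 16.4)/23 = 57.1°C.
|ΔTm| = |54.4 − 57.1| = 2.7°C, ≤ 5.1°C.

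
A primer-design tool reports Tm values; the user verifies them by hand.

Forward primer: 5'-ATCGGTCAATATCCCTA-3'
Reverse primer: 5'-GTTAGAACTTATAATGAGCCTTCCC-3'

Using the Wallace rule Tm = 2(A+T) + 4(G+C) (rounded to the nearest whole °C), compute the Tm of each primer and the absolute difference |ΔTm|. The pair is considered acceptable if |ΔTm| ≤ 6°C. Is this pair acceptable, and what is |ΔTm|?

Forward: A=5 T=5 G=2 C=5 → Tm = 2·10 + 4·7 = 48°C.
Reverse: A=7 T=8 G=4 C=6 → Tm = 2·15 + 4·10 = 70°C.
|ΔTm| = |48 − 70| = 22°C, > 6°C.

|ΔTm| = 22°C; the pair is not acceptable.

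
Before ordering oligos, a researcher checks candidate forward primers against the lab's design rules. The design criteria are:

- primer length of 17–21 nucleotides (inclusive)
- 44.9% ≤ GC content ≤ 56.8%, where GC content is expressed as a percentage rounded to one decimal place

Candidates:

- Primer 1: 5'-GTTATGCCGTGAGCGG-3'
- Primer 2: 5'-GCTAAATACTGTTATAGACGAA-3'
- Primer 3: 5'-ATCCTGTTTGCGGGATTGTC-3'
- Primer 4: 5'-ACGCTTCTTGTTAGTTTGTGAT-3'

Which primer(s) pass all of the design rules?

Primer 3 only.

Primer 1 (16 nt, A=2 T=4 G=7 C=3): length 16, outside 17–21 ✗; GC 10/16 = 62.5%, outside 44.9–56.8% ✗ — fails.
Primer 2 (22 nt, A=9 T=6 G=4 C=3): length 22, outside 17–21 ✗; GC 7/22 = 31.8%, outside 44.9–56.8% ✗ — fails.
Primer 3 (20 nt, A=2 T=8 G=6 C=4): length 20 ✓; GC 10/20 = 50.0% ✓ — passes.
Primer 4 (22 nt, A=3 T=11 G=5 C=3): length 22, outside 17–21 ✗; GC 8/22 = 36.4%, outside 44.9–56.8% ✗ — fails.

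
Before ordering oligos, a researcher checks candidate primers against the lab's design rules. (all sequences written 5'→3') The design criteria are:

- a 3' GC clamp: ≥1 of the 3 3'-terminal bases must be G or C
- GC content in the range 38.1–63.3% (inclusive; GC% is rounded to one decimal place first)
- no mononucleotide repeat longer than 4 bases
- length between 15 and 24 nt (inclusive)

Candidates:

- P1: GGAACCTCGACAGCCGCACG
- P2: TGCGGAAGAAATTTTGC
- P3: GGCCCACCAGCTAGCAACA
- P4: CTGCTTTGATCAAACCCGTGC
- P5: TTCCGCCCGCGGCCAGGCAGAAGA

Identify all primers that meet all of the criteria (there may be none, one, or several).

P1 (20 nt, A=5 T=1 G=6 C=8): 3' end ACG has 2 G/C ✓; GC 14/20 = 70.0%, outside 38.1–63.3% ✗; longest run = 2 ✓; length 20 ✓ — fails.
P2 (17 nt, A=5 T=5 G=5 C=2): 3' end TGC has 2 G/C ✓; GC 7/17 = 41.2% ✓; longest run = 4 ✓; length 17 ✓ — passes.
P3 (19 nt, A=6 T=1 G=4 C=8): 3' end ACA has 1 G/C ✓; GC 12/19 = 63.2% ✓; longest run = 3 ✓; length 19 ✓ — passes.
P4 (21 nt, A=4 T=6 G=4 C=7): 3' end TGC has 2 G/C ✓; GC 11/21 = 52.4% ✓; longest run = 3 ✓; length 21 ✓ — passes.
P5 (24 nt, A=5 T=2 G=8 C=9): 3' end AGA has 1 G/C ✓; GC 17/24 = 70.8%, outside 38.1–63.3% ✗; longest run = 3 ✓; length 24 ✓ — fails.

P2, P3 and P4.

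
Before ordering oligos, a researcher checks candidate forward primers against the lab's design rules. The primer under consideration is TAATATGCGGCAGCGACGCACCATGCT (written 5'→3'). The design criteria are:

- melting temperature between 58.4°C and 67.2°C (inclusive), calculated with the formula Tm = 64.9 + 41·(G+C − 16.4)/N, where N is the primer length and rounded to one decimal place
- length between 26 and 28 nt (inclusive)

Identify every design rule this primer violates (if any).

Meets all criteria.

Base counts: A=7, T=5, G=7, C=8 (length 27).
Tm: Tm = 64.9 + 41·(15 − 16.4)/27 = 62.8°C ✓
length: length 27 ✓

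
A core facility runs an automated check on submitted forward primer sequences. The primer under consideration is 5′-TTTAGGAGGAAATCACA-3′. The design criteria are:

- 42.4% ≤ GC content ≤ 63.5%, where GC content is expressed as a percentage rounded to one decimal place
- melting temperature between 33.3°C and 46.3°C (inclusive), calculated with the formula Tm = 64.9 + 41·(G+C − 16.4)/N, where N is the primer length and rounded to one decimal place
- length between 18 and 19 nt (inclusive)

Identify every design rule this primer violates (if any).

Base counts: A=7, T=4, G=4, C=2 (length 17).
GC content: GC 6/17 = 35.3%, outside 42.4–63.5% ✗
Tm: Tm = 64.9 + 41·(6 − 16.4)/17 = 39.8°C ✓
length: length 17, outside 18–19 ✗

Fails: GC content, length.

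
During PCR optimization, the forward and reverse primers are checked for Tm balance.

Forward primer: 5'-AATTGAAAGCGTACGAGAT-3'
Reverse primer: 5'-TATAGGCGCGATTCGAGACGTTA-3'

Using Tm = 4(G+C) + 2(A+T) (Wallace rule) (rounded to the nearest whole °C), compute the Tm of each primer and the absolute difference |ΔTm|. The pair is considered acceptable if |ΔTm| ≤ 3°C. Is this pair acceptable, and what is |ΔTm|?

|ΔTm| = 16°C; the pair is not acceptable.

Forward: A=8 T=4 G=5 C=2 → Tm = 2·12 + 4·7 = 52°C.
Reverse: A=6 T=6 G=7 C=4 → Tm = 2·12 + 4·11 = 68°C.
|ΔTm| = |52 − 68| = 16°C, > 3°C.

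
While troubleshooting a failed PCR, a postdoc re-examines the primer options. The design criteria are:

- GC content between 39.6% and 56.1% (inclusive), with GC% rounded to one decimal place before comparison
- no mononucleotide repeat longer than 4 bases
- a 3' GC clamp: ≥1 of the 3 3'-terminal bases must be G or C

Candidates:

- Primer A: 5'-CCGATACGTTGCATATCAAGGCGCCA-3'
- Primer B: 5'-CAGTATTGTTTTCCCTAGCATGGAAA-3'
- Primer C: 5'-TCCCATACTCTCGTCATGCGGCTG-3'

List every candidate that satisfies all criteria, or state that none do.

Primer A (26 nt, A=7 T=5 G=6 C=8): GC 14/26 = 53.8% ✓; longest run = 2 ✓; 3' end CCA has 2 G/C ✓ — passes.
Primer B (26 nt, A=7 T=9 G=5 C=5): GC 10/26 = 38.5%, outside 39.6–56.1% ✗; longest run = 4 ✓; 3' end AAA has 0 G/C, need ≥1 ✗ — fails.
Primer C (24 nt, A=3 T=7 G=5 C=9): GC 14/24 = 58.3%, outside 39.6–56.1% ✗; longest run = 3 ✓; 3' end CTG has 2 G/C ✓ — fails.

Primer A only.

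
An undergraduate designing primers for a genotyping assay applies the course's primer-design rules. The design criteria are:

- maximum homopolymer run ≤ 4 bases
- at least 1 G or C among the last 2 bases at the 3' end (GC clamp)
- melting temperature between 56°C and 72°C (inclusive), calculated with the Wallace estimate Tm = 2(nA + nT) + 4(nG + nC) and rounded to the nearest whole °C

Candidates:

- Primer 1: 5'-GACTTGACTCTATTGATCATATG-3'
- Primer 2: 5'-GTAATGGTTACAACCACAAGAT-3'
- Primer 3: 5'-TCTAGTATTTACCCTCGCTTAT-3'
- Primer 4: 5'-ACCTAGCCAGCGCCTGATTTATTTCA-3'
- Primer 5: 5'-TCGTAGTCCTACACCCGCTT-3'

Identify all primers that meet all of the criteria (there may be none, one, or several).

Primer 1 only.

Primer 1 (23 nt, A=6 T=9 G=4 C=4): longest run = 2 ✓; 3' end TG has 1 G/C ✓; Tm = 2·15 + 4·8 = 62°C ✓ — passes.
Primer 2 (22 nt, A=9 T=5 G=4 C=4): longest run = 2 ✓; 3' end AT has 0 G/C, need ≥1 ✗; Tm = 2·14 + 4·8 = 60°C ✓ — fails.
Primer 3 (22 nt, A=4 T=10 G=2 C=6): longest run = 3 ✓; 3' end AT has 0 G/C, need ≥1 ✗; Tm = 2·14 + 4·8 = 60°C ✓ — fails.
Primer 4 (26 nt, A=6 T=8 G=4 C=8): longest run = 3 ✓; 3' end CA has 1 G/C ✓; Tm = 2·14 + 4·12 = 76°C, outside 56–72°C ✗ — fails.
Primer 5 (20 nt, A=3 T=6 G=3 C=8): longest run = 3 ✓; 3' end TT has 0 G/C, need ≥1 ✗; Tm = 2·9 + 4·11 = 62°C ✓ — fails.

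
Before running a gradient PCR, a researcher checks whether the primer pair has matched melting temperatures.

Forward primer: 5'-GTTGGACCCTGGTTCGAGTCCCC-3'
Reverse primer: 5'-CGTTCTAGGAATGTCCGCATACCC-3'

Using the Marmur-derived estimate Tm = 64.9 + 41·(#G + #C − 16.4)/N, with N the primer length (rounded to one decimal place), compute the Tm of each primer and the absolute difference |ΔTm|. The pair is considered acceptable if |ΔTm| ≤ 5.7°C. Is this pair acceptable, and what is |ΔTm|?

|ΔTm| = 3.3°C; the pair is acceptable.

Forward: G+C = 15, N = 23 → Tm = 64.9 + 41·(15 − 16.4)/23 = 62.4°C.
Reverse: G+C = 13, N = 24 → Tm = 64.9 + 41·(13 − 16.4)/24 = 59.1°C.
|ΔTm| = |62.4 − 59.1| = 3.3°C, ≤ 5.7°C.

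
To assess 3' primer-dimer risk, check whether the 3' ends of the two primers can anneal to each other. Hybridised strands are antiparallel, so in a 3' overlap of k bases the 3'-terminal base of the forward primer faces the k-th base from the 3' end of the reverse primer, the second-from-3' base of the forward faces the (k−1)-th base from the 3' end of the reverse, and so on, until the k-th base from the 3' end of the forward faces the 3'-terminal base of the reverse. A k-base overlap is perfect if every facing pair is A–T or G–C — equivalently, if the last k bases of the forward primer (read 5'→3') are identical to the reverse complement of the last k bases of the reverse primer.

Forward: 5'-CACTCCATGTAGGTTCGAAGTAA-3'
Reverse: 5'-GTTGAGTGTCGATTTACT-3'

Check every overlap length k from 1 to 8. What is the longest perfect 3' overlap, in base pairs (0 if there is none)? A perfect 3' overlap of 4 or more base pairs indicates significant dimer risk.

Last 8 bases (5'→3') — forward …CGAAGTAA, reverse …GATTTACT.
Reverse complement of the reverse primer's last 8 bases: AGTAAATC; its first k bases are the reverse complement of the reverse primer's last k bases, so a perfect k-base overlap needs the forward primer's last k bases to equal them.
Comparing (forward last k vs required): k=1: A vs A ✓; k=2: AA vs AG ✗; k=3: TAA vs AGT ✗; k=4: GTAA vs AGTA ✗; k=5: AGTAA vs AGTAA ✓; k=6: AAGTAA vs AGTAAA ✗; k=7: GAAGTAA vs AGTAAAT ✗; k=8: CGAAGTAA vs AGTAAATC ✗.
Perfect overlaps at k = 1, 5; the largest is 5.

Longest perfect overlap: 5 complementary base pairs; significant dimer risk (threshold 4).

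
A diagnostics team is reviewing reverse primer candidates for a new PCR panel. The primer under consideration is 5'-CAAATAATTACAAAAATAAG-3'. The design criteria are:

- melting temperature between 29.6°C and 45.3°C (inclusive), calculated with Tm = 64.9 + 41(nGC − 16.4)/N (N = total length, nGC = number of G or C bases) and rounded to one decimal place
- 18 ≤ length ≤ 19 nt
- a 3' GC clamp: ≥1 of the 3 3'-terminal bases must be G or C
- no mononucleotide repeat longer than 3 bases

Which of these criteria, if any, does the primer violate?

Fails: length, homopolymer run.

Base counts: A=13, T=4, G=1, C=2 (length 20).
Tm: Tm = 64.9 + 41·(3 − 16.4)/20 = 37.4°C ✓
length: length 20, outside 18–19 ✗
GC clamp: 3' end AAG has 1 G/C ✓
homopolymer run: longest run = 5, exceeds 3 ✗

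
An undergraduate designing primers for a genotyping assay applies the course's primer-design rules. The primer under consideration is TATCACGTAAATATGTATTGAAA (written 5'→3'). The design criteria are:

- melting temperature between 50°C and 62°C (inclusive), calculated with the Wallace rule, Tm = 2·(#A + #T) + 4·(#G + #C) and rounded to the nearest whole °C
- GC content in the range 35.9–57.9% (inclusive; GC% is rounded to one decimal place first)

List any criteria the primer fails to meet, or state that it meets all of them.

Fails: GC content.

Base counts: A=10, T=8, G=3, C=2 (length 23).
Tm: Tm = 2·18 + 4·5 = 56°C ✓
GC content: GC 5/23 = 21.7%, outside 35.9–57.9% ✗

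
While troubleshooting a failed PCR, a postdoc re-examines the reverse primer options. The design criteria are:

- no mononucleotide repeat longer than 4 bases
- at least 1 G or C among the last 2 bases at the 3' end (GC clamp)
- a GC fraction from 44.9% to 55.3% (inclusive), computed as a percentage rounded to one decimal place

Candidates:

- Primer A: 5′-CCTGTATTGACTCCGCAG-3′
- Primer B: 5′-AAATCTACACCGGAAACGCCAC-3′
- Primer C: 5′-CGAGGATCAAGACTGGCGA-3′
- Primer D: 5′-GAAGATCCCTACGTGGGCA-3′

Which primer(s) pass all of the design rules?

Primer B only.

Primer A (18 nt, A=3 T=5 G=4 C=6): longest run = 2 ✓; 3' end AG has 1 G/C ✓; GC 10/18 = 55.6%, outside 44.9–55.3% ✗ — fails.
Primer B (22 nt, A=9 T=2 G=3 C=8): longest run = 3 ✓; 3' end AC has 1 G/C ✓; GC 11/22 = 50.0% ✓ — passes.
Primer C (19 nt, A=6 T=2 G=7 C=4): longest run = 2 ✓; 3' end GA has 1 G/C ✓; GC 11/19 = 57.9%, outside 44.9–55.3% ✗ — fails.
Primer D (19 nt, A=5 T=3 G=6 C=5): longest run = 3 ✓; 3' end CA has 1 G/C ✓; GC 11/19 = 57.9%, outside 44.9–55.3% ✗ — fails.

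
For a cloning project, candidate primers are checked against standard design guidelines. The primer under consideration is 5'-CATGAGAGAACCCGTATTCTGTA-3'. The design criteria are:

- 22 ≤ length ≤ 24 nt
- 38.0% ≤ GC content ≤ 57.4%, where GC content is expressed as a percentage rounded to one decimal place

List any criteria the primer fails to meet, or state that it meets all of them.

Meets all criteria.

Base counts: A=7, T=6, G=5, C=5 (length 23).
length: length 23 ✓
GC content: GC 10/23 = 43.5% ✓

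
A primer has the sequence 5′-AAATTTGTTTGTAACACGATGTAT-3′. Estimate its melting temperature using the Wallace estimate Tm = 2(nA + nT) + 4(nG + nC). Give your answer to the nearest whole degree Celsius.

60°C

Base counts: A=8, T=10, G=4, C=2 (length 24).
Tm = 2·(8+10) + 4·(4+2) = 2·18 + 4·6 = 36 + 24 = 60°C.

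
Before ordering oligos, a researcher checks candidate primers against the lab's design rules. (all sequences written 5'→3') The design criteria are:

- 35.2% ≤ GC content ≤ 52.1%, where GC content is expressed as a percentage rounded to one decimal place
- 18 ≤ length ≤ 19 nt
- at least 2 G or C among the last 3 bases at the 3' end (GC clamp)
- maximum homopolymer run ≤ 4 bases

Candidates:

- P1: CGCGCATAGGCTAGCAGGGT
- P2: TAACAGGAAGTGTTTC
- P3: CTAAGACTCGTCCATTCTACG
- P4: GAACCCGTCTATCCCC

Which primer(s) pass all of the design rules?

P1 (20 nt, A=4 T=3 G=8 C=5): GC 13/20 = 65.0%, outside 35.2–52.1% ✗; length 20, outside 18–19 ✗; 3' end GGT has 2 G/C ✓; longest run = 3 ✓ — fails.
P2 (16 nt, A=5 T=5 G=4 C=2): GC 6/16 = 37.5% ✓; length 16, outside 18–19 ✗; 3' end TTC has 1 G/C, need ≥2 ✗; longest run = 3 ✓ — fails.
P3 (21 nt, A=5 T=6 G=3 C=7): GC 10/21 = 47.6% ✓; length 21, outside 18–19 ✗; 3' end ACG has 2 G/C ✓; longest run = 2 ✓ — fails.
P4 (16 nt, A=3 T=3 G=2 C=8): GC 10/16 = 62.5%, outside 35.2–52.1% ✗; length 16, outside 18–19 ✗; 3' end CCC has 3 G/C ✓; longest run = 4 ✓ — fails.

None of the candidates satisfy all criteria.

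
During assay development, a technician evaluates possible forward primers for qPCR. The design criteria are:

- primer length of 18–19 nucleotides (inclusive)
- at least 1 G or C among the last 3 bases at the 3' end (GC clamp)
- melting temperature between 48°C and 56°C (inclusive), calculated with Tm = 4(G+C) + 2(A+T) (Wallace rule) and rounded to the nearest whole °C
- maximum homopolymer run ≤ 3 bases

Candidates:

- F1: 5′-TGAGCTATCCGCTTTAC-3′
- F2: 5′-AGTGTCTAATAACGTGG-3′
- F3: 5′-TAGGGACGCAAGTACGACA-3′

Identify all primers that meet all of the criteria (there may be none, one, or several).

F1 (17 nt, A=3 T=6 G=3 C=5): length 17, outside 18–19 ✗; 3' end TAC has 1 G/C ✓; Tm = 2·9 + 4·8 = 50°C ✓; longest run = 3 ✓ — fails.
F2 (17 nt, A=5 T=5 G=5 C=2): length 17, outside 18–19 ✗; 3' end TGG has 2 G/C ✓; Tm = 2·10 + 4·7 = 48°C ✓; longest run = 2 ✓ — fails.
F3 (19 nt, A=7 T=2 G=6 C=4): length 19 ✓; 3' end ACA has 1 G/C ✓; Tm = 2·9 + 4·10 = 58°C, outside 48–56°C ✗; longest run = 3 ✓ — fails.

None of the candidates satisfy all criteria.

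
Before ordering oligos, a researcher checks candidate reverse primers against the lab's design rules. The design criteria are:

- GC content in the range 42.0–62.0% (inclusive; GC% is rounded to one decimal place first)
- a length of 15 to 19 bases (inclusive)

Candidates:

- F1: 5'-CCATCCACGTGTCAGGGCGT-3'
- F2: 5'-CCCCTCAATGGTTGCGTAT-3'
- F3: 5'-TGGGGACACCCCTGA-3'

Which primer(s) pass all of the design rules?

F1 (20 nt, A=3 T=4 G=6 C=7): GC 13/20 = 65.0%, outside 42.0–62.0% ✗; length 20, outside 15–19 ✗ — fails.
F2 (19 nt, A=3 T=6 G=4 C=6): GC 10/19 = 52.6% ✓; length 19 ✓ — passes.
F3 (15 nt, A=3 T=2 G=5 C=5): GC 10/15 = 66.7%, outside 42.0–62.0% ✗; length 15 ✓ — fails.

F2 only.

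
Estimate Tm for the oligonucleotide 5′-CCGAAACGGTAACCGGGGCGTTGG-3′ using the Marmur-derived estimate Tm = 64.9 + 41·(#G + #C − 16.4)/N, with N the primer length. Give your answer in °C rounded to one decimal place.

Base counts: A=5, T=3, G=10, C=6; G+C = 16, N = 24.
Tm = 64.9 + 41·(16 − 16.4)/24 = 64.9 + -16.40/24 = 64.2°C.

64.2°C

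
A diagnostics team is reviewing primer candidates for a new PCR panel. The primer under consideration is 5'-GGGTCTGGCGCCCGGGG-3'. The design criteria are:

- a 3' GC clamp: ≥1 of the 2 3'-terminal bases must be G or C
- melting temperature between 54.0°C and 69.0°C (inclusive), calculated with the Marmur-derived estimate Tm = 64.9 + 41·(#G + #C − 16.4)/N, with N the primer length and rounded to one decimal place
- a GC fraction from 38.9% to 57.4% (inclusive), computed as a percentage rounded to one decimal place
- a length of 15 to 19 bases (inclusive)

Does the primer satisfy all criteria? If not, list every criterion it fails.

Base counts: A=0, T=2, G=10, C=5 (length 17).
GC clamp: 3' end GG has 2 G/C ✓
Tm: Tm = 64.9 + 41·(15 − 16.4)/17 = 61.5°C ✓
GC content: GC 15/17 = 88.2%, outside 38.9–57.4% ✗
length: length 17 ✓

Fails: GC content.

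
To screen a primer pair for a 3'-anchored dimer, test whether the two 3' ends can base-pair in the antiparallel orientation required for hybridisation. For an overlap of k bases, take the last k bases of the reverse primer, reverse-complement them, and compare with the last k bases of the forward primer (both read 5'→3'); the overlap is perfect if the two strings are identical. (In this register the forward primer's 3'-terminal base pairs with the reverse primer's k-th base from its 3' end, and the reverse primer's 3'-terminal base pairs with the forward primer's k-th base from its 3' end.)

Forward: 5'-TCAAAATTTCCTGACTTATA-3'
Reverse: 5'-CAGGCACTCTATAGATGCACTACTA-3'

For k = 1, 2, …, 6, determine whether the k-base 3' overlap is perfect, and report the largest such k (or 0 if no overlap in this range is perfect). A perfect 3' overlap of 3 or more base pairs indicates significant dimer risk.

Longest perfect overlap: 2 complementary base pairs; below the dimer-risk threshold (threshold 3).

Last 6 bases (5'→3') — forward …CTTATA, reverse …CTACTA.
Reverse complement of the reverse primer's last 6 bases: TAGTAG; its first k bases are the reverse complement of the reverse primer's last k bases, so a perfect k-base overlap needs the forward primer's last k bases to equal them.
Comparing (forward last k vs required): k=1: A vs T ✗; k=2: TA vs TA ✓; k=3: ATA vs TAG ✗; k=4: TATA vs TAGT ✗; k=5: TTATA vs TAGTA ✗; k=6: CTTATA vs TAGTAG ✗.
Only k = 2 is perfect, so the longest perfect 3' overlap is 2.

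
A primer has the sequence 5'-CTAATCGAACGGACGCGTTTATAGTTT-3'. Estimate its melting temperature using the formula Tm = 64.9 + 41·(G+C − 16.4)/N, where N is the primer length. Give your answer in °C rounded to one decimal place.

56.7°C

Base counts: A=7, T=9, G=6, C=5; G+C = 11, N = 27.
Tm = 64.9 + 41·(11 − 16.4)/27 = 64.9 + -221.40/27 = 56.7°C.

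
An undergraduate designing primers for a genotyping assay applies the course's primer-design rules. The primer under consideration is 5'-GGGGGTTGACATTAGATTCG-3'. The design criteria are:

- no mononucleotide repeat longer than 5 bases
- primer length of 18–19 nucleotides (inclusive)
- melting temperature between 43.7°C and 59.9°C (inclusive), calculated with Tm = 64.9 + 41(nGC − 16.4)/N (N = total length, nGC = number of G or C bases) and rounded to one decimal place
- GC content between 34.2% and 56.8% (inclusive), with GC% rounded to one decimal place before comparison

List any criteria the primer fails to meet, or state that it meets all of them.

Fails: length.

Base counts: A=4, T=6, G=8, C=2 (length 20).
homopolymer run: longest run = 5 ✓
length: length 20, outside 18–19 ✗
Tm: Tm = 64.9 + 41·(10 − 16.4)/20 = 51.8°C ✓
GC content: GC 10/20 = 50.0% ✓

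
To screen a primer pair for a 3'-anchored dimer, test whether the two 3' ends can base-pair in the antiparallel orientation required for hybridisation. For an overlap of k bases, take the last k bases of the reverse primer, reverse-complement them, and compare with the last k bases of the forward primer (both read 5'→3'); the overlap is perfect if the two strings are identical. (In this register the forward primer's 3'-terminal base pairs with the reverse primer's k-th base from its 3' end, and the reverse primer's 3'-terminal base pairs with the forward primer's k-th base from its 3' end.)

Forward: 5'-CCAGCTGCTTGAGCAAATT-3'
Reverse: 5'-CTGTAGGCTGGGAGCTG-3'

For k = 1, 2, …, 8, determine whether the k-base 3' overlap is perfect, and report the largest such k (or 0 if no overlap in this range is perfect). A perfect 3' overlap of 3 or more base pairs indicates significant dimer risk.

Longest perfect overlap: 0 complementary base pairs; below the dimer-risk threshold (threshold 3).

Last 8 bases (5'→3') — forward …AGCAAATT, reverse …GGGAGCTG.
Reverse complement of the reverse primer's last 8 bases: CAGCTCCC; its first k bases are the reverse complement of the reverse primer's last k bases, so a perfect k-base overlap needs the forward primer's last k bases to equal them.
Comparing (forward last k vs required): k=1: T vs C ✗; k=2: TT vs CA ✗; k=3: ATT vs CAG ✗; k=4: AATT vs CAGC ✗; k=5: AAATT vs CAGCT ✗; k=6: CAAATT vs CAGCTC ✗; k=7: GCAAATT vs CAGCTCC ✗; k=8: AGCAAATT vs CAGCTCCC ✗.
No overlap length from 1 to 8 is perfect, so the longest perfect 3' overlap is 0.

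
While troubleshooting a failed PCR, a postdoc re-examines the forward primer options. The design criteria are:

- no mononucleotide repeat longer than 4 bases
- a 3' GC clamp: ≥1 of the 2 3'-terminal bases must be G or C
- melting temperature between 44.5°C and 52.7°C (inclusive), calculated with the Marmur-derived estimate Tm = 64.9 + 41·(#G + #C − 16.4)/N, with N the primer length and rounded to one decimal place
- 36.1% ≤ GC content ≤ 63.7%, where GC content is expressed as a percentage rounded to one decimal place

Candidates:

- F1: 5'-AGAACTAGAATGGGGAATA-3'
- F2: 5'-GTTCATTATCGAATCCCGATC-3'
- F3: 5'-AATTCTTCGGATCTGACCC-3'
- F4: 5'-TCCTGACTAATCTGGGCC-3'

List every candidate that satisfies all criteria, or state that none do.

F2, F3 and F4.

F1 (19 nt, A=9 T=3 G=6 C=1): longest run = 4 ✓; 3' end TA has 0 G/C, need ≥1 ✗; Tm = 64.9 + 41·(7 − 16.4)/19 = 44.6°C ✓; GC 7/19 = 36.8% ✓ — fails.
F2 (21 nt, A=5 T=7 G=3 C=6): longest run = 3 ✓; 3' end TC has 1 G/C ✓; Tm = 64.9 + 41·(9 − 16.4)/21 = 50.5°C ✓; GC 9/21 = 42.9% ✓ — passes.
F3 (19 nt, A=4 T=6 G=3 C=6): longest run = 3 ✓; 3' end CC has 2 G/C ✓; Tm = 64.9 + 41·(9 − 16.4)/19 = 48.9°C ✓; GC 9/19 = 47.4% ✓ — passes.
F4 (18 nt, A=3 T=5 G=4 C=6): longest run = 3 ✓; 3' end CC has 2 G/C ✓; Tm = 64.9 + 41·(10 − 16.4)/18 = 50.3°C ✓; GC 10/18 = 55.6% ✓ — passes.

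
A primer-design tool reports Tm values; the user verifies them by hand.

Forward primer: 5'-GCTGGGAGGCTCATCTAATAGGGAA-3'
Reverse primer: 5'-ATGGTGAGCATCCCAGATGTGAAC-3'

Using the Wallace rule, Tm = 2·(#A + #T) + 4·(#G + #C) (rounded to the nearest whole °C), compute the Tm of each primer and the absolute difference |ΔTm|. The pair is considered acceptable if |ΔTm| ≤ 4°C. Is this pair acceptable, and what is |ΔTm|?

Forward: A=7 T=5 G=9 C=4 → Tm = 2·12 + 4·13 = 76°C.
Reverse: A=7 T=5 G=7 C=5 → Tm = 2·12 + 4·12 = 72°C.
|ΔTm| = |76 − 72| = 4°C, ≤ 4°C.

|ΔTm| = 4°C; the pair is acceptable.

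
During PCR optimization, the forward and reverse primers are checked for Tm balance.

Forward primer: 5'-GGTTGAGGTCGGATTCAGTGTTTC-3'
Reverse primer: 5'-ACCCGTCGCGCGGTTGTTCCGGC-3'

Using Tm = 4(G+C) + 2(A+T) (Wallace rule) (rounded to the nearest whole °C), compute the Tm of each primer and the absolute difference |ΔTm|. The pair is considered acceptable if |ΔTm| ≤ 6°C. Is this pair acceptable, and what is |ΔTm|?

|ΔTm| = 8°C; the pair is not acceptable.

Forward: A=3 T=9 G=9 C=3 → Tm = 2·12 + 4·12 = 72°C.
Reverse: A=1 T=5 G=8 C=9 → Tm = 2·6 + 4·17 = 80°C.
|ΔTm| = |72 − 80| = 8°C, > 6°C.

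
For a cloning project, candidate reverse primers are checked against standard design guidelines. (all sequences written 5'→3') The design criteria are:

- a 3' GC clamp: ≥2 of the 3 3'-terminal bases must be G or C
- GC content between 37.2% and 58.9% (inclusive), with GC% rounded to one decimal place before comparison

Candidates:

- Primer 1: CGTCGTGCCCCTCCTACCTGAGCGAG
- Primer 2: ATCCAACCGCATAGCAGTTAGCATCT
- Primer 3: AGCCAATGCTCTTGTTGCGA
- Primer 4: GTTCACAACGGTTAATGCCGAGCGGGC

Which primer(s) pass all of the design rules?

Primer 1 (26 nt, A=3 T=5 G=7 C=11): 3' end GAG has 2 G/C ✓; GC 18/26 = 69.2%, outside 37.2–58.9% ✗ — fails.
Primer 2 (26 nt, A=8 T=6 G=4 C=8): 3' end TCT has 1 G/C, need ≥2 ✗; GC 12/26 = 46.2% ✓ — fails.
Primer 3 (20 nt, A=4 T=6 G=5 C=5): 3' end CGA has 2 G/C ✓; GC 10/20 = 50.0% ✓ — passes.
Primer 4 (27 nt, A=6 T=5 G=9 C=7): 3' end GGC has 3 G/C ✓; GC 16/27 = 59.3%, outside 37.2–58.9% ✗ — fails.

Primer 3 only.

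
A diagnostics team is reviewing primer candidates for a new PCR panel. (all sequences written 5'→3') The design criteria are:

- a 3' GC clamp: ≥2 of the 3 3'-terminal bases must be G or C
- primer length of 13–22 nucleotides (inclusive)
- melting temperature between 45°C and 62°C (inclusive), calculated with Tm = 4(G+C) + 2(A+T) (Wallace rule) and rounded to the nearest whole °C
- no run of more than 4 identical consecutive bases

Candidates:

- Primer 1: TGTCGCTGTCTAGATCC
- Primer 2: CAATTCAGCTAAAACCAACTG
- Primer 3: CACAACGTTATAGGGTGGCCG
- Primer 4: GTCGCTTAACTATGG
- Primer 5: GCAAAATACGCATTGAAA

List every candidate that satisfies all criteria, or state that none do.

Primer 1 and Primer 2.

Primer 1 (17 nt, A=2 T=6 G=4 C=5): 3' end TCC has 2 G/C ✓; length 17 ✓; Tm = 2·8 + 4·9 = 52°C ✓; longest run = 2 ✓ — passes.
Primer 2 (21 nt, A=9 T=4 G=2 C=6): 3' end CTG has 2 G/C ✓; length 21 ✓; Tm = 2·13 + 4·8 = 58°C ✓; longest run = 4 ✓ — passes.
Primer 3 (21 nt, A=5 T=4 G=7 C=5): 3' end CCG has 3 G/C ✓; length 21 ✓; Tm = 2·9 + 4·12 = 66°C, outside 45–62°C ✗; longest run = 3 ✓ — fails.
Primer 4 (15 nt, A=3 T=5 G=4 C=3): 3' end TGG has 2 G/C ✓; length 15 ✓; Tm = 2·8 + 4·7 = 44°C, outside 45–62°C ✗; longest run = 2 ✓ — fails.
Primer 5 (18 nt, A=9 T=3 G=3 C=3): 3' end AAA has 0 G/C, need ≥2 ✗; length 18 ✓; Tm = 2·12 + 4·6 = 48°C ✓; longest run = 4 ✓ — fails.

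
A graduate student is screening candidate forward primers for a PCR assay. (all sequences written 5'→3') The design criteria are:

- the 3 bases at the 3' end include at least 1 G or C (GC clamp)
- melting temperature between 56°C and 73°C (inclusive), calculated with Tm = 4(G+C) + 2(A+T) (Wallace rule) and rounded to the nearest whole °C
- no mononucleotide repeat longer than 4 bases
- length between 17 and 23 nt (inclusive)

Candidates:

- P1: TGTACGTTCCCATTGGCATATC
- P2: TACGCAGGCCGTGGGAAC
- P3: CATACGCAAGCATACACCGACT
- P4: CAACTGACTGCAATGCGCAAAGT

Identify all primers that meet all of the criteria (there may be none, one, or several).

P1 (22 nt, A=4 T=8 G=4 C=6): 3' end ATC has 1 G/C ✓; Tm = 2·12 + 4·10 = 64°C ✓; longest run = 3 ✓; length 22 ✓ — passes.
P2 (18 nt, A=4 T=2 G=7 C=5): 3' end AAC has 1 G/C ✓; Tm = 2·6 + 4·12 = 60°C ✓; longest run = 3 ✓; length 18 ✓ — passes.
P3 (22 nt, A=8 T=3 G=3 C=8): 3' end ACT has 1 G/C ✓; Tm = 2·11 + 4·11 = 66°C ✓; longest run = 2 ✓; length 22 ✓ — passes.
P4 (23 nt, A=8 T=4 G=5 C=6): 3' end AGT has 1 G/C ✓; Tm = 2·12 + 4·11 = 68°C ✓; longest run = 3 ✓; length 23 ✓ — passes.

P1, P2, P3 and P4.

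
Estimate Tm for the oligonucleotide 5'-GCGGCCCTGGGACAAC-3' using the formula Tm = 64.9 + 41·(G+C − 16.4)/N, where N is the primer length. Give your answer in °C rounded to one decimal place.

53.6°C

Base counts: A=3, T=1, G=6, C=6; G+C = 12, N = 16.
Tm = 64.9 + 41·(12 − 16.4)/16 = 64.9 + -180.40/16 = 53.6°C.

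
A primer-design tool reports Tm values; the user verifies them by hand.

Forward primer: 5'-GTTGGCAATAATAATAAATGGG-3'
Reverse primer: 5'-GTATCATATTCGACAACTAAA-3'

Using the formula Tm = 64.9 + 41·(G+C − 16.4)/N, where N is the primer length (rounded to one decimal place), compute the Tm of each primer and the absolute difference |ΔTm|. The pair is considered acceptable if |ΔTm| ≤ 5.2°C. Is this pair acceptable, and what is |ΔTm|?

Forward: G+C = 7, N = 22 → Tm = 64.9 + 41·(7 − 16.4)/22 = 47.4°C.
Reverse: G+C = 6, N = 21 → Tm = 64.9 + 41·(6 − 16.4)/21 = 44.6°C.
|ΔTm| = |47.4 − 44.6| = 2.8°C, ≤ 5.2°C.

|ΔTm| = 2.8°C; the pair is acceptable.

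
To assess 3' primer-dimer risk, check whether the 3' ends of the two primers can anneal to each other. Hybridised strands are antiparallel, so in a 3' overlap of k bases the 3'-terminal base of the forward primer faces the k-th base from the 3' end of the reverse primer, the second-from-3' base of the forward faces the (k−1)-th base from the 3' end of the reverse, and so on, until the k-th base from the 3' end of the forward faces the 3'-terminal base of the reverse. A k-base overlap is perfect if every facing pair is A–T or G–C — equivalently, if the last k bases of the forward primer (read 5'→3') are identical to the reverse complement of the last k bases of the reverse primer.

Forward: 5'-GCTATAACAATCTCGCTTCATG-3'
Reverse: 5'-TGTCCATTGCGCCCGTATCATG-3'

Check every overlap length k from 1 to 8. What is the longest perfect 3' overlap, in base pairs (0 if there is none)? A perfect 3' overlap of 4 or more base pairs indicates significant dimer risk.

Longest perfect overlap: 4 complementary base pairs; significant dimer risk (threshold 4).

Last 8 bases (5'→3') — forward …GCTTCATG, reverse …GTATCATG.
Reverse complement of the reverse primer's last 8 bases: CATGATAC; its first k bases are the reverse complement of the reverse primer's last k bases, so a perfect k-base overlap needs the forward primer's last k bases to equal them.
Comparing (forward last k vs required): k=1: G vs C ✗; k=2: TG vs CA ✗; k=3: ATG vs CAT ✗; k=4: CATG vs CATG ✓; k=5: TCATG vs CATGA ✗; k=6: TTCATG vs CATGAT ✗; k=7: CTTCATG vs CATGATA ✗; k=8: GCTTCATG vs CATGATAC ✗.
Only k = 4 is perfect, so the longest perfect 3' overlap is 4.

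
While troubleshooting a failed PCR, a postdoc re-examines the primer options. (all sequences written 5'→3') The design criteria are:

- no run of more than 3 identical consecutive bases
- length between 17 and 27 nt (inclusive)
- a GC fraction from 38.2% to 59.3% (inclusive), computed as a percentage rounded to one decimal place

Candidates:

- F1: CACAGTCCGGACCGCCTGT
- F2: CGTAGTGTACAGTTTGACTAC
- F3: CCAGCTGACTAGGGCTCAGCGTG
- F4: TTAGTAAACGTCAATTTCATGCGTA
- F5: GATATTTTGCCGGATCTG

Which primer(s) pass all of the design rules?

F1 (19 nt, A=3 T=3 G=5 C=8): longest run = 2 ✓; length 19 ✓; GC 13/19 = 68.4%, outside 38.2–59.3% ✗ — fails.
F2 (21 nt, A=5 T=7 G=5 C=4): longest run = 3 ✓; length 21 ✓; GC 9/21 = 42.9% ✓ — passes.
F3 (23 nt, A=4 T=4 G=8 C=7): longest run = 3 ✓; length 23 ✓; GC 15/23 = 65.2%, outside 38.2–59.3% ✗ — fails.
F4 (25 nt, A=8 T=9 G=4 C=4): longest run = 3 ✓; length 25 ✓; GC 8/25 = 32.0%, outside 38.2–59.3% ✗ — fails.
F5 (18 nt, A=3 T=7 G=5 C=3): longest run = 4, exceeds 3 ✗; length 18 ✓; GC 8/18 = 44.4% ✓ — fails.

F2 only.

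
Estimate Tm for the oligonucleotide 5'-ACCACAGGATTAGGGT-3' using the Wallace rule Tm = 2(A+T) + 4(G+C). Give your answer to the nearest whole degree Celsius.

48°C

Base counts: A=5, T=3, G=5, C=3 (length 16).
Tm = 2·(5+3) + 4·(5+3) = 2·8 + 4·8 = 16 + 32 = 48°C.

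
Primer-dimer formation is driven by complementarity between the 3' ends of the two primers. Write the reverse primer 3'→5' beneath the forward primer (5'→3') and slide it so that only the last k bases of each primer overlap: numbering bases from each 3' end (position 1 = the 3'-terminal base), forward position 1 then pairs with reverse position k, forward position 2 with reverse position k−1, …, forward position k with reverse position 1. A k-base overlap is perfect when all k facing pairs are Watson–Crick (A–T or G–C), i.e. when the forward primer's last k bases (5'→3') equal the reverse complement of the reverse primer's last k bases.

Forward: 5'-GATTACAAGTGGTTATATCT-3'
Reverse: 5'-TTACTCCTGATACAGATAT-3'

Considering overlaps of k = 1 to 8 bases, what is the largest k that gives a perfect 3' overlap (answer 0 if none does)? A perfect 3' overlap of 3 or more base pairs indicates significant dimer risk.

Last 8 bases (5'→3') — forward …TTATATCT, reverse …ACAGATAT.
Reverse complement of the reverse primer's last 8 bases: ATATCTGT; its first k bases are the reverse complement of the reverse primer's last k bases, so a perfect k-base overlap needs the forward primer's last k bases to equal them.
Comparing (forward last k vs required): k=1: T vs A ✗; k=2: CT vs AT ✗; k=3: TCT vs ATA ✗; k=4: ATCT vs ATAT ✗; k=5: TATCT vs ATATC ✗; k=6: ATATCT vs ATATCT ✓; k=7: TATATCT vs ATATCTG ✗; k=8: TTATATCT vs ATATCTGT ✗.
Only k = 6 is perfect, so the longest perfect 3' overlap is 6.

Longest perfect overlap: 6 complementary base pairs; significant dimer risk (threshold 3).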